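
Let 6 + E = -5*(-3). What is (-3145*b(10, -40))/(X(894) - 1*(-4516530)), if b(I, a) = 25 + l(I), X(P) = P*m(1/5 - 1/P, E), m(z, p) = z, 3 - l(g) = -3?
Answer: -487475/22583539 ≈ -0.021585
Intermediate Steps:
E = 9 (E = -6 - 5*(-3) = -6 + 15 = 9)
l(g) = 6 (l(g) = 3 - 1*(-3) = 3 + 3 = 6)
X(P) = P*(⅕ - 1/P) (X(P) = P*(1/5 - 1/P) = P*(1*(⅕) - 1/P) = P*(⅕ - 1/P))
b(I, a) = 31 (b(I, a) = 25 + 6 = 31)
(-3145*b(10, -40))/(X(894) - 1*(-4516530)) = (-3145*31)/((-1 + (⅕)*894) - 1*(-4516530)) = -97495/((-1 + 894/5) + 4516530) = -97495/(889/5 + 4516530) = -97495/22583539/5 = -97495*5/22583539 = -487475/22583539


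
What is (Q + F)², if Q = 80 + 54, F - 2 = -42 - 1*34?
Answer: 3600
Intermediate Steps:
F = -74 (F = 2 + (-42 - 1*34) = 2 + (-42 - 34) = 2 - 76 = -74)
Q = 134
(Q + F)² = (134 - 74)² = 60² = 3600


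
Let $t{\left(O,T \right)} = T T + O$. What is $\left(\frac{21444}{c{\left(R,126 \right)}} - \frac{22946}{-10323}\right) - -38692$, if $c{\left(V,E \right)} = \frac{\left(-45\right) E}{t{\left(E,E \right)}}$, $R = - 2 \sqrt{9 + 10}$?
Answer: $- \frac{1126523726}{51615} \approx -21826.0$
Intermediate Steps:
$t{\left(O,T \right)} = O + T^{2}$ ($t{\left(O,T \right)} = T^{2} + O = O + T^{2}$)
$R = - 2 \sqrt{19} \approx -8.7178$
$c{\left(V,E \right)} = - \frac{45 E}{E + E^{2}}$ ($c{\left(V,E \right)} = \frac{\left(-45\right) E}{E + E^{2}} = - \frac{45 E}{E + E^{2}}$)
$\left(\frac{21444}{c{\left(R,126 \right)}} - \frac{22946}{-10323}\right) - -38692 = \left(\frac{21444}{\left(-45\right) \frac{1}{1 + 126}} - \frac{22946}{-10323}\right) - -38692 = \left(\frac{21444}{\left(-45\right) \frac{1}{127}} - - \frac{22946}{10323}\right) + 38692 = \left(\frac{21444}{\left(-45\right) \frac{1}{127}} + \frac{22946}{10323}\right) + 38692 = \left(\frac{21444}{- \frac{45}{127}} + \frac{22946}{10323}\right) + 38692 = \left(21444 \left(- \frac{127}{45}\right) + \frac{22946}{10323}\right) + 38692 = \left(- \frac{907796}{15} + \frac{22946}{10323}\right) + 38692 = - \frac{3123611306}{51615} + 38692 = - \frac{1126523726}{51615}$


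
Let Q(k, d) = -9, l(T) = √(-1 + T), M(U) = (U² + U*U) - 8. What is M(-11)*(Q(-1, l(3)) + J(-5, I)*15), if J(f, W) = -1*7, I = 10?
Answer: -26676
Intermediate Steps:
M(U) = -8 + 2*U² (M(U) = (U² + U²) - 8 = 2*U² - 8 = -8 + 2*U²)
J(f, W) = -7
M(-11)*(Q(-1, l(3)) + J(-5, I)*15) = (-8 + 2*(-11)²)*(-9 - 7*15) = (-8 + 2*121)*(-9 - 105) = (-8 + 242)*(-114) = 234*(-114) = -26676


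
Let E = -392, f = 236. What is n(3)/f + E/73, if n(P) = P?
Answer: -92293/17228 ≈ -5.3571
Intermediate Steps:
n(3)/f + E/73 = 3/236 - 392/73 = -92293/17228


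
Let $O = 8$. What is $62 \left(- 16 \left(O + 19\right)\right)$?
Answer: $-26784$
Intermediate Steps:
$62 \left(- 16 \left(O + 19\right)\right) = 62 \left(- 16 \left(8 + 19\right)\right) = 62 \left(\left(-16\right) 27\right) = 62 \left(-432\right) = -26784$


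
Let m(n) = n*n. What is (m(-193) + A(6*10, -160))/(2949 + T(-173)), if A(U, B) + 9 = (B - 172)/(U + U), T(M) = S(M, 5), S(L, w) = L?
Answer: 1117117/83280 ≈ 13.414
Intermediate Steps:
m(n) = n²
T(M) = M
A(U, B) = -9 + (-172 + B)/(2*U) (A(U, B) = -9 + (B - 172)/(U + U) = -9 + (-172 + B)/((2*U)) = -9 + (-172 + B)*(1/(2*U)) = -9 + (-172 + B)/(2*U))
(m(-193) + A(6*10, -160))/(2949 + T(-173)) = ((-193)² + (-172 - 160 - 108*10)/(2*((6*10))))/(2949 - 173) = (37249 + (½)*(-172 - 160 - 18*60)/60)/2776 = (37249 + (½)*(1/60)*(-172 - 160 - 1080))*(1/2776) = (37249 + (½)*(1/60)*(-1412))*(1/2776) = (37249 - 353/30)*(1/2776) = (1117117/30)*(1/2776) = 1117117/83280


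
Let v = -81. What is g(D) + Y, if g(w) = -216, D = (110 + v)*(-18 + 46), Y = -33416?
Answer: -33632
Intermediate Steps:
D = 812 (D = (110 - 81)*(-18 + 46) = 29*28 = 812)
g(D) + Y = -216 - 33416 = -33632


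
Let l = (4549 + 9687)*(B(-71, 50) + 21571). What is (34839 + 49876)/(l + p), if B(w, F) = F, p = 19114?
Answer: 16943/61563134 ≈ 0.00027521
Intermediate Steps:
l = 307796556 (l = (4549 + 9687)*(50 + 21571) = 14236*21621 = 307796556)
(34839 + 49876)/(l + p) = (34839 + 49876)/(307796556 + 19114) = 84715/307815670 = 84715*(1/307815670) = 16943/61563134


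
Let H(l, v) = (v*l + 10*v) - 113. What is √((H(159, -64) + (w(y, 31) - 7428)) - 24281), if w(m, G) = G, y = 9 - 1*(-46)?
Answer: I*√42607 ≈ 206.41*I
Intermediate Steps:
y = 55 (y = 9 + 46 = 55)
H(l, v) = -113 + 10*v + l*v (H(l, v) = (l*v + 10*v) - 113 = (10*v + l*v) - 113 = -113 + 10*v + l*v)
√((H(159, -64) + (w(y, 31) - 7428)) - 24281) = √(((-113 + 10*(-64) + 159*(-64)) + (31 - 7428)) - 24281) = √(((-113 - 640 - 10176) - 7397) - 24281) = √((-10929 - 7397) - 24281) = √(-18326 - 24281) = √(-42607) = I*√42607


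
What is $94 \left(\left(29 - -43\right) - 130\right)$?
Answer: $-5452$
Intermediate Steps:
$94 \left(\left(29 - -43\right) - 130\right) = 94 \left(\left(29 + 43\right) - 130\right) = 94 \left(72 - 130\right) = 94 \left(-58\right) = -5452$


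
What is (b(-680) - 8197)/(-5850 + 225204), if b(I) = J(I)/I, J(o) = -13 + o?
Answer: -5573267/149160720 ≈ -0.037364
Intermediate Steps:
b(I) = (-13 + I)/I
(b(-680) - 8197)/(-5850 + 225204) = ((-13 - 680)/(-680) - 8197)/(-5850 + 225204) = (-1/680*(-693) - 8197)/219354 = (693/680 - 8197)*(1/219354) = -5573267/680*1/219354 = -5573267/149160720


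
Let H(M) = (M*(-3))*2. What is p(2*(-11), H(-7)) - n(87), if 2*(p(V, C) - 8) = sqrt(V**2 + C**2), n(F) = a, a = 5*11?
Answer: -47 + sqrt(562) ≈ -23.293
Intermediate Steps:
a = 55
n(F) = 55
H(M) = -6*M (H(M) = -3*M*2 = -6*M)
p(V, C) = 8 + sqrt(C**2 + V**2)/2 (p(V, C) = 8 + sqrt(V**2 + C**2)/2 = 8 + sqrt(C**2 + V**2)/2)
p(2*(-11), H(-7)) - n(87) = (8 + sqrt((-6*(-7))**2 + (2*(-11))**2)/2) - 1*55 = (8 + sqrt(42**2 + (-22)**2)/2) - 55 = (8 + sqrt(1764 + 484)/2) - 55 = (8 + sqrt(2248)/2) - 55 = (8 + (2*sqrt(562))/2) - 55 = (8 + sqrt(562)) - 55 = -47 + sqrt(562)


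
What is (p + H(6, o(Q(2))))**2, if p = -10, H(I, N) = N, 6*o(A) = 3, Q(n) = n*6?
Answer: 361/4 ≈ 90.250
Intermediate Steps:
Q(n) = 6*n
o(A) = 1/2 (o(A) = (1/6)*3 = 1/2)
(p + H(6, o(Q(2))))**2 = (-10 + 1/2)**2 = (-19/2)**2 = 361/4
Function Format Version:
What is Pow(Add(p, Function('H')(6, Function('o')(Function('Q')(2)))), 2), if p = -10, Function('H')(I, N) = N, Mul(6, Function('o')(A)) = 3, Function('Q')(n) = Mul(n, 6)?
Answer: Rational(361, 4) ≈ 90.250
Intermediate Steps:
Function('Q')(n) = Mul(6, n)
Function('o')(A) = Rational(1, 2) (Function('o')(A) = Mul(Rational(1, 6), 3) = Rational(1, 2))
Pow(Add(p, Function('H')(6, Function('o')(Function('Q')(2)))), 2) = Pow(Add(-10, Rational(1, 2)), 2) = Pow(Rational(-19, 2), 2) = Rational(361, 4)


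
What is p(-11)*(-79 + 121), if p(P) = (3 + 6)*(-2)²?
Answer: 1512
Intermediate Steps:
p(P) = 36 (p(P) = 9*4 = 36)
p(-11)*(-79 + 121) = 36*(-79 + 121) = 36*42 = 1512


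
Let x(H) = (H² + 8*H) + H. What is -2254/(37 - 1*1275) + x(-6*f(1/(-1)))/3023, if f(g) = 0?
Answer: 1127/619 ≈ 1.8207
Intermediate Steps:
x(H) = H² + 9*H
-2254/(37 - 1*1275) + x(-6*f(1/(-1)))/3023 = -2254/(37 - 1*1275) + ((-6*0)*(9 - 6*0))/3023 = -2254/(37 - 1275) + (0*(9 + 0))*(1/3023) = -2254/(-1238) + (0*9)*(1/3023) = -2254*(-1/1238) + 0*(1/3023) = 1127/619 + 0 = 1127/619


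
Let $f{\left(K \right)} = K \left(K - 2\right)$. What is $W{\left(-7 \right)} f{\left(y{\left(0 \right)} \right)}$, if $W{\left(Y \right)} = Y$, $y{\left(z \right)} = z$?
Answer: $0$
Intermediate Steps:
$f{\left(K \right)} = K \left(-2 + K\right)$
$W{\left(-7 \right)} f{\left(y{\left(0 \right)} \right)} = - 7 \cdot 0 \left(-2 + 0\right) = - 7 \cdot 0 \left(-2\right) = \left(-7\right) 0 = 0$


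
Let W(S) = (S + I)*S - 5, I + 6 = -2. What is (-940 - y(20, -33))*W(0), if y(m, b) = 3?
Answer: 4715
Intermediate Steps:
I = -8 (I = -6 - 2 = -8)
W(S) = -5 + S*(-8 + S) (W(S) = (S - 8)*S - 5 = (-8 + S)*S - 5 = S*(-8 + S) - 5 = -5 + S*(-8 + S))
(-940 - y(20, -33))*W(0) = (-940 - 1*3)*(-5 + 0² - 8*0) = (-940 - 3)*(-5 + 0 + 0) = -943*(-5) = 4715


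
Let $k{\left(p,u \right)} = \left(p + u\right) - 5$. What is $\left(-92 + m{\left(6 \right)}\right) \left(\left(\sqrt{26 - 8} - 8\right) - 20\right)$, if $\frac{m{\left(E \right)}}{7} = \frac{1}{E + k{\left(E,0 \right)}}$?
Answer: $2548 - 273 \sqrt{2} \approx 2161.9$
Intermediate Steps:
$k{\left(p,u \right)} = -5 + p + u$
$m{\left(E \right)} = \frac{7}{-5 + 2 E}$ ($m{\left(E \right)} = \frac{7}{E + \left(-5 + E + 0\right)} = \frac{7}{E + \left(-5 + E\right)} = \frac{7}{-5 + 2 E}$)
$\left(-92 + m{\left(6 \right)}\right) \left(\left(\sqrt{26 - 8} - 8\right) - 20\right) = \left(-92 + \frac{7}{-5 + 2 \cdot 6}\right) \left(\left(\sqrt{26 - 8} - 8\right) - 20\right) = \left(-92 + \frac{7}{-5 + 12}\right) \left(\left(\sqrt{18} - 8\right) - 20\right) = \left(-92 + \frac{7}{7}\right) \left(\left(3 \sqrt{2} - 8\right) - 20\right) = \left(-92 + 7 \cdot \frac{1}{7}\right) \left(\left(-8 + 3 \sqrt{2}\right) - 20\right) = \left(-92 + 1\right) \left(-28 + 3 \sqrt{2}\right) = - 91 \left(-28 + 3 \sqrt{2}\right) = 2548 - 273 \sqrt{2}$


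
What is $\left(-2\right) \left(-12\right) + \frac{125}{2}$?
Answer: $\frac{173}{2} \approx 86.5$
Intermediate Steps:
$\left(-2\right) \left(-12\right) + \frac{125}{2} = 24 + 125 \cdot \frac{1}{2} = 24 + \frac{125}{2} = \frac{173}{2}$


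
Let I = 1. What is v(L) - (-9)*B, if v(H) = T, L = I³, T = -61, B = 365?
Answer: 3224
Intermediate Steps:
L = 1 (L = 1³ = 1)
v(H) = -61
v(L) - (-9)*B = -61 - (-9)*365 = -61 - 1*(-3285) = -61 + 3285 = 3224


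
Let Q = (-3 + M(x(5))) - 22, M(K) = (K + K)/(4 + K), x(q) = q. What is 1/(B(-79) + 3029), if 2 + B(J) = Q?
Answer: 9/27028 ≈ 0.00033299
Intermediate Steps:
M(K) = 2*K/(4 + K) (M(K) = (2*K)/(4 + K) = 2*K/(4 + K))
Q = -215/9 (Q = (-3 + 2*5/(4 + 5)) - 22 = (-3 + 2*5/9) - 22 = (-3 + 2*5*(⅑)) - 22 = (-3 + 10/9) - 22 = -17/9 - 22 = -215/9 ≈ -23.889)
B(J) = -233/9 (B(J) = -2 - 215/9 = -233/9)
1/(B(-79) + 3029) = 1/(-233/9 + 3029) = 1/(27028/9) = 9/27028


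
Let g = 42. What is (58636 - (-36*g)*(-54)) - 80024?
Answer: -103036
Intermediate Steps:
(58636 - (-36*g)*(-54)) - 80024 = (58636 - (-36*42)*(-54)) - 80024 = (58636 - (-1512)*(-54)) - 80024 = (58636 - 1*81648) - 80024 = (58636 - 81648) - 80024 = -23012 - 80024 = -103036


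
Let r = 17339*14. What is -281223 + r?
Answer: -38477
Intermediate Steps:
r = 242746
-281223 + r = -281223 + 242746 = -38477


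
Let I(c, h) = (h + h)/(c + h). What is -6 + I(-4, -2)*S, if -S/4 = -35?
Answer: 262/3 ≈ 87.333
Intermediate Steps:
S = 140 (S = -4*(-35) = 140)
I(c, h) = 2*h/(c + h) (I(c, h) = (2*h)/(c + h) = 2*h/(c + h))
-6 + I(-4, -2)*S = -6 + (2*(-2)/(-4 - 2))*140 = -6 + (2*(-2)/(-6))*140 = -6 + (2*(-2)*(-1/6))*140 = -6 + (2/3)*140 = -6 + 280/3 = 262/3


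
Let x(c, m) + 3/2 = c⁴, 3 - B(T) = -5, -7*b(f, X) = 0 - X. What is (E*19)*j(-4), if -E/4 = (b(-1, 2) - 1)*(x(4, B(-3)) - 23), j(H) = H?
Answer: -351880/7 ≈ -50269.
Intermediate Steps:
b(f, X) = X/7 (b(f, X) = -(0 - X)/7 = -(-1)*X/7 = X/7)
B(T) = 8 (B(T) = 3 - 1*(-5) = 3 + 5 = 8)
x(c, m) = -3/2 + c⁴
E = 4630/7 (E = -4*((⅐)*2 - 1)*((-3/2 + 4⁴) - 23) = -4*(2/7 - 1)*((-3/2 + 256) - 23) = -(-20)*(509/2 - 23)/7 = -(-20)*463/(7*2) = -4*(-2315/14) = 4630/7 ≈ 661.43)
(E*19)*j(-4) = ((4630/7)*19)*(-4) = (87970/7)*(-4) = -351880/7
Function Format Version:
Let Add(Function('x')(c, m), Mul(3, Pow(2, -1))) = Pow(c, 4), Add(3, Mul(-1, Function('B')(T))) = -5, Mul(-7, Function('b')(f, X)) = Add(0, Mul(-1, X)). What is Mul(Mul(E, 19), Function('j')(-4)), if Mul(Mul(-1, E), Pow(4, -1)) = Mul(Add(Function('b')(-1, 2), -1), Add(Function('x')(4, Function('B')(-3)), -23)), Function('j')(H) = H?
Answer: Rational(-351880, 7) ≈ -50269.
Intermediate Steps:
Function('b')(f, X) = Mul(Rational(1, 7), X) (Function('b')(f, X) = Mul(Rational(-1, 7), Add(0, Mul(-1, X))) = Mul(Rational(-1, 7), Mul(-1, X)) = Mul(Rational(1, 7), X))
Function('B')(T) = 8 (Function('B')(T) = Add(3, Mul(-1, -5)) = Add(3, 5) = 8)
Function('x')(c, m) = Add(Rational(-3, 2), Pow(c, 4))
E = Rational(4630, 7) (E = Mul(-4, Mul(Add(Mul(Rational(1, 7), 2), -1), Add(Add(Rational(-3, 2), Pow(4, 4)), -23))) = Mul(-4, Mul(Add(Rational(2, 7), -1), Add(Add(Rational(-3, 2), 256), -23))) = Mul(-4, Mul(Rational(-5, 7), Add(Rational(509, 2), -23))) = Mul(-4, Mul(Rational(-5, 7), Rational(463, 2))) = Mul(-4, Rational(-2315, 14)) = Rational(4630, 7) ≈ 661.43)
Mul(Mul(E, 19), Function('j')(-4)) = Mul(Mul(Rational(4630, 7), 19), -4) = Mul(Rational(87970, 7), -4) = Rational(-351880, 7)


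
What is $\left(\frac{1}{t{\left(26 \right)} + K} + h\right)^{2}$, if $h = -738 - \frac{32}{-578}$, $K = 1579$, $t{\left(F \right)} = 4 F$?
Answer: $\frac{445772154742489}{818589321} \approx 5.4456 \cdot 10^{5}$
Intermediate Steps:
$h = - \frac{213266}{289}$ ($h = -738 - 32 \left(- \frac{1}{578}\right) = -738 - - \frac{16}{289} = -738 + \frac{16}{289} = - \frac{213266}{289} \approx -737.94$)
$\left(\frac{1}{t{\left(26 \right)} + K} + h\right)^{2} = \left(\frac{1}{4 \cdot 26 + 1579} - \frac{213266}{289}\right)^{2} = \left(\frac{1}{104 + 1579} - \frac{213266}{289}\right)^{2} = \left(\frac{1}{1683} - \frac{213266}{289}\right)^{2} = \left(- \frac{21113317}{28611}\right)^{2} = \frac{445772154742489}{818589321}$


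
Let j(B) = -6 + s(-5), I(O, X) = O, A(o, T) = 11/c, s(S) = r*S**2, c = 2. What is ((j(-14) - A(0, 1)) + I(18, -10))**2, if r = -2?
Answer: 7569/4 ≈ 1892.3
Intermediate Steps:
s(S) = -2*S**2
A(o, T) = 11/2
j(B) = -56 (j(B) = -6 - 2*(-5)**2 = -6 - 2*25 = -6 - 50 = -56)
((j(-14) - A(0, 1)) + I(18, -10))**2 = ((-56 - 1*11/2) + 18)**2 = ((-56 - 11/2) + 18)**2 = (-123/2 + 18)**2 = (-87/2)**2 = 7569/4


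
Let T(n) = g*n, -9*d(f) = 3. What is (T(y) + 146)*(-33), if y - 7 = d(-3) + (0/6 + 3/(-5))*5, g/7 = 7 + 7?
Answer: -16676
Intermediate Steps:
g = 98 (g = 7*(7 + 7) = 7*14 = 98)
d(f) = -⅓ (d(f) = -⅑*3 = -⅓)
y = 11/3 (y = 7 + (-⅓ + (0/6 + 3/(-5))*5) = 7 + (-⅓ + (0*(⅙) + 3*(-⅕))*5) = 7 + (-⅓ + (0 - ⅗)*5) = 7 + (-⅓ - ⅗*5) = 7 + (-⅓ - 3) = 7 - 10/3 = 11/3 ≈ 3.6667)
T(n) = 98*n
(T(y) + 146)*(-33) = (98*(11/3) + 146)*(-33) = (1078/3 + 146)*(-33) = (1516/3)*(-33) = -16676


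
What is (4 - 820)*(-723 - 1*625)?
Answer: 1099968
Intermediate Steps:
(4 - 820)*(-723 - 1*625) = -816*(-723 - 625) = -816*(-1348) = 1099968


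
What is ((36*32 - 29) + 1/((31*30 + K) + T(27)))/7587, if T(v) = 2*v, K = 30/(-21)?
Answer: 2574667/17394462 ≈ 0.14802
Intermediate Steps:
K = -10/7 (K = 30*(-1/21) = -10/7 ≈ -1.4286)
((36*32 - 29) + 1/((31*30 + K) + T(27)))/7587 = ((36*32 - 29) + 1/((31*30 - 10/7) + 2*27))/7587 = ((1152 - 29) + 1/((930 - 10/7) + 54))*(1/7587) = (1123 + 1/(6500/7 + 54))*(1/7587) = (1123 + 1/(6878/7))*(1/7587) = (1123 + 7/6878)*(1/7587) = (7724001/6878)*(1/7587) = 2574667/17394462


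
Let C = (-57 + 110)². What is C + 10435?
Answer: 13244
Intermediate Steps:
C = 2809 (C = 53² = 2809)
C + 10435 = 2809 + 10435 = 13244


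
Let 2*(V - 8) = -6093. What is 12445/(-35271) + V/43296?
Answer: -430659769/1018062144 ≈ -0.42302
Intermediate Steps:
V = -6077/2 (V = 8 + (1/2)*(-6093) = 8 - 6093/2 = -6077/2 ≈ -3038.5)
12445/(-35271) + V/43296 = 12445/(-35271) - 6077/2/43296 = 12445*(-1/35271) - 6077/2*1/43296 = -12445/35271 - 6077/86592 = -430659769/1018062144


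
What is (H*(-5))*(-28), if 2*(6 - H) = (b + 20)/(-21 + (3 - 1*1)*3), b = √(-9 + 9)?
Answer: 2800/3 ≈ 933.33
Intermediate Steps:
b = 0 (b = √0 = 0)
H = 20/3 (H = 6 - (0 + 20)/(2*(-21 + (3 - 1*1)*3)) = 6 - 10/(-21 + (3 - 1)*3) = 6 - 10/(-21 + 2*3) = 6 - 10/(-21 + 6) = 6 - 10/(-15) = 6 - 10*(-1)/15 = 6 - ½*(-4/3) = 6 + ⅔ = 20/3 ≈ 6.6667)
(H*(-5))*(-28) = ((20/3)*(-5))*(-28) = -100/3*(-28) = 2800/3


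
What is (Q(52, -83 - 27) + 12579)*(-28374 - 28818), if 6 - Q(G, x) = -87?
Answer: -724737024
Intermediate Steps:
Q(G, x) = 93 (Q(G, x) = 6 - 1*(-87) = 6 + 87 = 93)
(Q(52, -83 - 27) + 12579)*(-28374 - 28818) = (93 + 12579)*(-28374 - 28818) = 12672*(-57192) = -724737024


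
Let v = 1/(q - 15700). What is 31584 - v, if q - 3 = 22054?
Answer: 200779487/6357 ≈ 31584.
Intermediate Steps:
q = 22057 (q = 3 + 22054 = 22057)
v = 1/6357 (v = 1/(22057 - 15700) = 1/6357 ≈ 0.00015731)
31584 - v = 31584 - 1*1/6357 = 31584 - 1/6357 = 200779487/6357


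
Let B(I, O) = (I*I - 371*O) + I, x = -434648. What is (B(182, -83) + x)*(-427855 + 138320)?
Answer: 107286904715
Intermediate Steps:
B(I, O) = I + I**2 - 371*O (B(I, O) = (I**2 - 371*O) + I = I + I**2 - 371*O)
(B(182, -83) + x)*(-427855 + 138320) = ((182 + 182**2 - 371*(-83)) - 434648)*(-427855 + 138320) = ((182 + 33124 + 30793) - 434648)*(-289535) = (64099 - 434648)*(-289535) = -370549*(-289535) = 107286904715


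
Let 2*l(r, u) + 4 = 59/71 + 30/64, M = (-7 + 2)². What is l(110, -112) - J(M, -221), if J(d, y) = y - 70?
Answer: 1316169/4544 ≈ 289.65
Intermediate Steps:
M = 25 (M = (-5)² = 25)
J(d, y) = -70 + y
l(r, u) = -6135/4544 (l(r, u) = -2 + (59/71 + 30/64)/2 = -2 + (59*(1/71) + 30*(1/64))/2 = -2 + (59/71 + 15/32)/2 = -2 + (½)*(2953/2272) = -2 + 2953/4544 = -6135/4544)
l(110, -112) - J(M, -221) = -6135/4544 - (-70 - 221) = -6135/4544 - 1*(-291) = -6135/4544 + 291 = 1316169/4544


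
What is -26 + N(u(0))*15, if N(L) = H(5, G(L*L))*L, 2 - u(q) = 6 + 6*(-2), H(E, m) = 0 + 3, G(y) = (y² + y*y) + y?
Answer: 334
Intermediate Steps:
G(y) = y + 2*y² (G(y) = (y² + y²) + y = 2*y² + y = y + 2*y²)
H(E, m) = 3
u(q) = 8 (u(q) = 2 - (6 + 6*(-2)) = 2 - (6 - 12) = 2 - 1*(-6) = 2 + 6 = 8)
N(L) = 3*L
-26 + N(u(0))*15 = -26 + (3*8)*15 = -26 + 24*15 = -26 + 360 = 334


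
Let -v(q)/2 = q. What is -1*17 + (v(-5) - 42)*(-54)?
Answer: 1711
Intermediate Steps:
v(q) = -2*q
-1*17 + (v(-5) - 42)*(-54) = -1*17 + (-2*(-5) - 42)*(-54) = -17 + (10 - 42)*(-54) = -17 - 32*(-54) = -17 + 1728 = 1711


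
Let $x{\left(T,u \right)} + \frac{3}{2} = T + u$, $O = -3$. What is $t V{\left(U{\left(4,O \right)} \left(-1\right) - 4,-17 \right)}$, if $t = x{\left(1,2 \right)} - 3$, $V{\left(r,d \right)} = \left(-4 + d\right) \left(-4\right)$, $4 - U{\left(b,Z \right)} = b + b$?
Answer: $-126$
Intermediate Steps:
$U{\left(b,Z \right)} = 4 - 2 b$ ($U{\left(b,Z \right)} = 4 - \left(b + b\right) = 4 - 2 b$)
$V{\left(r,d \right)} = 16 - 4 d$
$x{\left(T,u \right)} = - \frac{3}{2} + T + u$ ($x{\left(T,u \right)} = - \frac{3}{2} + \left(T + u\right) = - \frac{3}{2} + T + u$)
$t = - \frac{3}{2}$ ($t = \left(- \frac{3}{2} + 1 + 2\right) - 3 = \frac{3}{2} - 3 = - \frac{3}{2} \approx -1.5$)
$t V{\left(U{\left(4,O \right)} \left(-1\right) - 4,-17 \right)} = - \frac{3 \left(16 - -68\right)}{2} = - \frac{3 \left(16 + 68\right)}{2} = \left(- \frac{3}{2}\right) 84 = -126$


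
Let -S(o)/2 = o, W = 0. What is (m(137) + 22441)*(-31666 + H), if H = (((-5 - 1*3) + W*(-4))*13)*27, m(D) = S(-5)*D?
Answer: -820860414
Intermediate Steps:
S(o) = -2*o
m(D) = 10*D (m(D) = (-2*(-5))*D = 10*D)
H = -2808 (H = (((-5 - 1*3) + 0*(-4))*13)*27 = (((-5 - 3) + 0)*13)*27 = ((-8 + 0)*13)*27 = -8*13*27 = -104*27 = -2808)
(m(137) + 22441)*(-31666 + H) = (10*137 + 22441)*(-31666 - 2808) = (1370 + 22441)*(-34474) = 23811*(-34474) = -820860414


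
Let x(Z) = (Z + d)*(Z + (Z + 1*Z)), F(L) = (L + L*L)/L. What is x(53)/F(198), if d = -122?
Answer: -10971/199 ≈ -55.131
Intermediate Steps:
F(L) = (L + L²)/L
x(Z) = 3*Z*(-122 + Z) (x(Z) = (Z - 122)*(Z + (Z + 1*Z)) = (-122 + Z)*(Z + (Z + Z)) = (-122 + Z)*(Z + 2*Z) = (-122 + Z)*(3*Z) = 3*Z*(-122 + Z))
x(53)/F(198) = (3*53*(-122 + 53))/(1 + 198) = (3*53*(-69))/199 = -10971*1/199 = -10971/199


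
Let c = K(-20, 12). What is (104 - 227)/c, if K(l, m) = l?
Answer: 123/20 ≈ 6.1500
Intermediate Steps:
c = -20
(104 - 227)/c = (104 - 227)/(-20) = -123*(-1/20) = 123/20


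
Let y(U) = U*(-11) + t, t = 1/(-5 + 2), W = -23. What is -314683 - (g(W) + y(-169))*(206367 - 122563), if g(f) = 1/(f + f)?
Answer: -10769282813/69 ≈ -1.5608e+8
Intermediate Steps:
g(f) = 1/(2*f)
t = -⅓ (t = 1/(-3) = -⅓ ≈ -0.33333)
y(U) = -⅓ - 11*U (y(U) = U*(-11) - ⅓ = -11*U - ⅓ = -⅓ - 11*U)
-314683 - (g(W) + y(-169))*(206367 - 122563) = -314683 - ((½)/(-23) + (-⅓ - 11*(-169)))*(206367 - 122563) = -314683 - ((½)*(-1/23) + (-⅓ + 1859))*83804 = -314683 - (-1/46 + 5576/3)*83804 = -314683 - 256493*83804/138 = -314683 - 1*10747569686/69 = -314683 - 10747569686/69 = -10769282813/69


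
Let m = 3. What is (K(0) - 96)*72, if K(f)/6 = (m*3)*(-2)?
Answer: -14688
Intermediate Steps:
K(f) = -108 (K(f) = 6*((3*3)*(-2)) = 6*(9*(-2)) = 6*(-18) = -108)
(K(0) - 96)*72 = (-108 - 96)*72 = -204*72 = -14688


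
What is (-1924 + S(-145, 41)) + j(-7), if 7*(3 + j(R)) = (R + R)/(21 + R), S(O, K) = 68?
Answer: -13014/7 ≈ -1859.1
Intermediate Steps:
j(R) = -3 + 2*R/(7*(21 + R)) (j(R) = -3 + ((R + R)/(21 + R))/7 = -3 + ((2*R)/(21 + R))/7 = -3 + (2*R/(21 + R))/7 = -3 + 2*R/(7*(21 + R)))
(-1924 + S(-145, 41)) + j(-7) = (-1924 + 68) + (-441 - 19*(-7))/(7*(21 - 7)) = -1856 + (⅐)*(-441 + 133)/14 = -1856 + (⅐)*(1/14)*(-308) = -1856 - 22/7 = -13014/7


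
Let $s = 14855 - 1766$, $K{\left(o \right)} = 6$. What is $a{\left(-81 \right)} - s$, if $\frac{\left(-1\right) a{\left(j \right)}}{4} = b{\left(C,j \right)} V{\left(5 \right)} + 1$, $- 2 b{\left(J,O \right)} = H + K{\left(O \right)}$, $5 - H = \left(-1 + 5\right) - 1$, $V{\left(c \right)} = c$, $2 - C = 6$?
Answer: $-13013$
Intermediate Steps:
$C = -4$ ($C = 2 - 6 = -4$)
$H = 2$ ($H = 5 - \left(\left(-1 + 5\right) - 1\right) = 5 - \left(4 - 1\right) = 5 - 3 = 2$)
$b{\left(J,O \right)} = -4$ ($b{\left(J,O \right)} = - \frac{2 + 6}{2} = \left(- \frac{1}{2}\right) 8 = -4$)
$a{\left(j \right)} = 76$ ($a{\left(j \right)} = - 4 \left(\left(-4\right) 5 + 1\right) = - 4 \left(-20 + 1\right) = \left(-4\right) \left(-19\right) = 76$)
$s = 13089$ ($s = 14855 - 1766 = 13089$)
$a{\left(-81 \right)} - s = 76 - 13089 = -13013$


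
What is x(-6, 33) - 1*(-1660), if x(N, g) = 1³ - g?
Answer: 1628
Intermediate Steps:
x(N, g) = 1 - g
x(-6, 33) - 1*(-1660) = (1 - 1*33) - 1*(-1660) = (1 - 33) + 1660 = -32 + 1660 = 1628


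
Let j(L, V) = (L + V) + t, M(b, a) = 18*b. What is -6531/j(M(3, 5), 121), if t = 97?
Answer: -6531/272 ≈ -24.011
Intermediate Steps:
j(L, V) = 97 + L + V (j(L, V) = (L + V) + 97 = 97 + L + V)
-6531/j(M(3, 5), 121) = -6531/(97 + 18*3 + 121) = -6531/(97 + 54 + 121) = -6531/272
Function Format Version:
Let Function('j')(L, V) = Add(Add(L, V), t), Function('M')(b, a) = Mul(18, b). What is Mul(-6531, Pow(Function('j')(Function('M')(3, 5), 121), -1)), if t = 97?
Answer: Rational(-6531, 272) ≈ -24.011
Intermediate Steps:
Function('j')(L, V) = Add(97, L, V) (Function('j')(L, V) = Add(Add(L, V), 97) = Add(97, L, V))
Mul(-6531, Pow(Function('j')(Function('M')(3, 5), 121), -1)) = Mul(-6531, Pow(Add(97, Mul(18, 3), 121), -1)) = Mul(-6531, Pow(Add(97, 54, 121), -1)) = Mul(-6531, Pow(272, -1)) = Mul(-6531, Rational(1, 272)) = Rational(-6531, 272)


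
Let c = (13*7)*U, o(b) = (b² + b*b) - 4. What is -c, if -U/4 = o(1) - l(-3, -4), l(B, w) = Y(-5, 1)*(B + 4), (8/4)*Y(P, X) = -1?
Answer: -546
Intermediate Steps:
Y(P, X) = -½ (Y(P, X) = (½)*(-1) = -½)
l(B, w) = -2 - B/2 (l(B, w) = -(B + 4)/2 = -(4 + B)/2 = -2 - B/2)
o(b) = -4 + 2*b² (o(b) = (b² + b²) - 4 = 2*b² - 4 = -4 + 2*b²)
U = 6 (U = -4*((-4 + 2*1²) - (-2 - ½*(-3))) = -4*((-4 + 2*1) - (-2 + 3/2)) = -4*((-4 + 2) - 1*(-½)) = -4*(-2 + ½) = -4*(-3/2) = 6)
c = 546 (c = (13*7)*6 = 91*6 = 546)
-c = -1*546 = -546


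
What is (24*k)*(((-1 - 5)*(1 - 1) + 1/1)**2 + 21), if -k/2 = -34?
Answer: 35904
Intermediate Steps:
k = 68 (k = -2*(-34) = 68)
(24*k)*(((-1 - 5)*(1 - 1) + 1/1)**2 + 21) = (24*68)*(((-1 - 5)*(1 - 1) + 1/1)**2 + 21) = 1632*((-6*0 + 1)**2 + 21) = 1632*((0 + 1)**2 + 21) = 1632*(1**2 + 21) = 1632*(1 + 21) = 1632*22 = 35904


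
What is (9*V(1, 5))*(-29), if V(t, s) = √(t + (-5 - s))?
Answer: -783*I ≈ -783.0*I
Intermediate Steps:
V(t, s) = √(-5 + t - s)
(9*V(1, 5))*(-29) = (9*√(-5 + 1 - 1*5))*(-29) = (9*√(-5 + 1 - 5))*(-29) = (9*√(-9))*(-29) = (9*(3*I))*(-29) = (27*I)*(-29) = -783*I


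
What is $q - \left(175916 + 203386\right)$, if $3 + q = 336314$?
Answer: $-42991$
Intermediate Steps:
$q = 336311$ ($q = -3 + 336314 = 336311$)
$q - \left(175916 + 203386\right) = 336311 - \left(175916 + 203386\right) = 336311 - 379302 = -42991$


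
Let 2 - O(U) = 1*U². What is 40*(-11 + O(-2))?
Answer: -520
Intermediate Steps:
O(U) = 2 - U²
40*(-11 + O(-2)) = 40*(-11 + (2 - 1*(-2)²)) = 40*(-11 + (2 - 1*4)) = 40*(-11 + (2 - 4)) = 40*(-11 - 2) = 40*(-13) = -520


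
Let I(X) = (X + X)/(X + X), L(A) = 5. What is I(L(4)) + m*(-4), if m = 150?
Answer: -599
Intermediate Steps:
I(X) = 1 (I(X) = (2*X)/((2*X)) = (2*X)*(1/(2*X)) = 1)
I(L(4)) + m*(-4) = 1 + 150*(-4) = 1 - 600 = -599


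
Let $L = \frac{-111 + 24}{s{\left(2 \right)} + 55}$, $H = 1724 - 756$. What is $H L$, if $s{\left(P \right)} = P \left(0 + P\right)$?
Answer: $- \frac{84216}{59} \approx -1427.4$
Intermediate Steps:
$s{\left(P \right)} = P^{2}$ ($s{\left(P \right)} = P P = P^{2}$)
$H = 968$
$L = - \frac{87}{59}$ ($L = \frac{-111 + 24}{2^{2} + 55} = - \frac{87}{4 + 55} = - \frac{87}{59} \approx -1.4746$)
$H L = 968 \left(- \frac{87}{59}\right) = - \frac{84216}{59}$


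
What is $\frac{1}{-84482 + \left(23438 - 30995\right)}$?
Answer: $- \frac{1}{92039} \approx -1.0865 \cdot 10^{-5}$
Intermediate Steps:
$\frac{1}{-84482 + \left(23438 - 30995\right)} = \frac{1}{-84482 - 7557} = \frac{1}{-92039} = - \frac{1}{92039}$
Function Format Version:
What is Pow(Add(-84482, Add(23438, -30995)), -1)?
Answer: Rational(-1, 92039) ≈ -1.0865e-5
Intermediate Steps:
Pow(Add(-84482, Add(23438, -30995)), -1) = Pow(Add(-84482, -7557), -1) = Pow(-92039, -1) = Rational(-1, 92039)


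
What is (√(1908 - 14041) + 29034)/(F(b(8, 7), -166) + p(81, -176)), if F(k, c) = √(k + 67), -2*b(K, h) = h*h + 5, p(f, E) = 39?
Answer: 1132326/1481 - 58068*√10/1481 - 2*I*√121330/1481 + 39*I*√12133/1481 ≈ 640.58 + 2.4302*I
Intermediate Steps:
b(K, h) = -5/2 - h²/2 (b(K, h) = -(h*h + 5)/2 = -(h² + 5)/2 = -(5 + h²)/2 = -5/2 - h²/2)
F(k, c) = √(67 + k)
(√(1908 - 14041) + 29034)/(F(b(8, 7), -166) + p(81, -176)) = (√(1908 - 14041) + 29034)/(√(67 + (-5/2 - ½*7²)) + 39) = (√(-12133) + 29034)/(√(67 + (-5/2 - ½*49)) + 39) = (I*√12133 + 29034)/(√(67 + (-5/2 - 49/2)) + 39) = (29034 + I*√12133)/(√(67 - 27) + 39) = (29034 + I*√12133)/(√40 + 39) = (29034 + I*√12133)/(2*√10 + 39) = (29034 + I*√12133)/(39 + 2*√10)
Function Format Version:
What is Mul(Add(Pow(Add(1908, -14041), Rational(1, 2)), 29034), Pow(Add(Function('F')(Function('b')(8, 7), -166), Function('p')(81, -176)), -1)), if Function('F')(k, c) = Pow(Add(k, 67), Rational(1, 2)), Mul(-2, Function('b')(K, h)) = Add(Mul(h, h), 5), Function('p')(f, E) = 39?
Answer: Add(Rational(1132326, 1481), Mul(Rational(-58068, 1481), Pow(10, Rational(1, 2))), Mul(Rational(-2, 1481), I, Pow(121330, Rational(1, 2))), Mul(Rational(39, 1481), I, Pow(12133, Rational(1, 2)))) ≈ Add(640.58, Mul(2.4302, I))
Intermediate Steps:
Function('b')(K, h) = Add(Rational(-5, 2), Mul(Rational(-1, 2), Pow(h, 2))) (Function('b')(K, h) = Mul(Rational(-1, 2), Add(Mul(h, h), 5)) = Mul(Rational(-1, 2), Add(Pow(h, 2), 5)) = Mul(Rational(-1, 2), Add(5, Pow(h, 2))) = Add(Rational(-5, 2), Mul(Rational(-1, 2), Pow(h, 2))))
Function('F')(k, c) = Pow(Add(67, k), Rational(1, 2))
Mul(Add(Pow(Add(1908, -14041), Rational(1, 2)), 29034), Pow(Add(Function('F')(Function('b')(8, 7), -166), Function('p')(81, -176)), -1)) = Mul(Add(Pow(Add(1908, -14041), Rational(1, 2)), 29034), Pow(Add(Pow(Add(67, Add(Rational(-5, 2), Mul(Rational(-1, 2), Pow(7, 2)))), Rational(1, 2)), 39), -1)) = Mul(Add(Pow(-12133, Rational(1, 2)), 29034), Pow(Add(Pow(Add(67, Add(Rational(-5, 2), Mul(Rational(-1, 2), 49))), Rational(1, 2)), 39), -1)) = Mul(Add(Mul(I, Pow(12133, Rational(1, 2))), 29034), Pow(Add(Pow(Add(67, Add(Rational(-5, 2), Rational(-49, 2))), Rational(1, 2)), 39), -1)) = Mul(Add(29034, Mul(I, Pow(12133, Rational(1, 2)))), Pow(Add(Pow(Add(67, -27), Rational(1, 2)), 39), -1)) = Mul(Add(29034, Mul(I, Pow(12133, Rational(1, 2)))), Pow(Add(Pow(40, Rational(1, 2)), 39), -1)) = Mul(Add(29034, Mul(I, Pow(12133, Rational(1, 2)))), Pow(Add(Mul(2, Pow(10, Rational(1, 2))), 39), -1)) = Mul(Add(29034, Mul(I, Pow(12133, Rational(1, 2)))), Pow(Add(39, Mul(2, Pow(10, Rational(1, 2)))), -1)) = Mul(Pow(Add(39, Mul(2, Pow(10, Rational(1, 2)))), -1), Add(29034, Mul(I, Pow(12133, Rational(1, 2)))))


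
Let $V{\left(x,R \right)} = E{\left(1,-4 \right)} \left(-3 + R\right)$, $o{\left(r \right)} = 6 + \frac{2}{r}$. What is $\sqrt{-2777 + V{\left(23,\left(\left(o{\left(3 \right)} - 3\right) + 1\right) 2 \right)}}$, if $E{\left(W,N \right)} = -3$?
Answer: $2 i \sqrt{699} \approx 52.877 i$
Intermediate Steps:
$V{\left(x,R \right)} = 9 - 3 R$ ($V{\left(x,R \right)} = - 3 \left(-3 + R\right) = 9 - 3 R$)
$\sqrt{-2777 + V{\left(23,\left(\left(o{\left(3 \right)} - 3\right) + 1\right) 2 \right)}} = \sqrt{-2777 + \left(9 - 3 \left(\left(\left(6 + \frac{2}{3}\right) - 3\right) + 1\right) 2\right)} = \sqrt{-2777 + \left(9 - 3 \left(\left(\frac{20}{3} - 3\right) + 1\right) 2\right)} = \sqrt{-2777 + \left(9 - 3 \left(\frac{11}{3} + 1\right) 2\right)} = \sqrt{-2777 + \left(9 - 3 \cdot \frac{14}{3} \cdot 2\right)} = \sqrt{-2777 + \left(9 - 28\right)} = \sqrt{-2777 - 19} = \sqrt{-2796} = 2 i \sqrt{699}$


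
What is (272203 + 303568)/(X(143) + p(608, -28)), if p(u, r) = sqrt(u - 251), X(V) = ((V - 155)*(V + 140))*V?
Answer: -1122933812/947126723 - 6937*sqrt(357)/2841380169 ≈ -1.1857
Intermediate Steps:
X(V) = V*(-155 + V)*(140 + V) (X(V) = ((-155 + V)*(140 + V))*V = V*(-155 + V)*(140 + V))
p(u, r) = sqrt(-251 + u)
(272203 + 303568)/(X(143) + p(608, -28)) = (272203 + 303568)/(143*(-21700 + 143**2 - 15*143) + sqrt(-251 + 608)) = 575771/(143*(-21700 + 20449 - 2145) + sqrt(357)) = 575771/(143*(-3396) + sqrt(357)) = 575771/(-485628 + sqrt(357))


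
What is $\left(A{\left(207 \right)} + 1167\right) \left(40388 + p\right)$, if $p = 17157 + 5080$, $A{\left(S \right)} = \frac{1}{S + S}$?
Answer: $\frac{10085526625}{138} \approx 7.3084 \cdot 10^{7}$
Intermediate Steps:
$A{\left(S \right)} = \frac{1}{2 S}$
$p = 22237$
$\left(A{\left(207 \right)} + 1167\right) \left(40388 + p\right) = \left(\frac{1}{2 \cdot 207} + 1167\right) \left(40388 + 22237\right) = \left(\frac{1}{2} \cdot \frac{1}{207} + 1167\right) 62625 = \left(\frac{1}{414} + 1167\right) 62625 = \frac{483139}{414} \cdot 62625 = \frac{10085526625}{138}$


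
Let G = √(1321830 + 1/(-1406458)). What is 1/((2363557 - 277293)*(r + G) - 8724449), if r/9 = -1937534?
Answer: -25583383553244061357/930720307591456410773097380749309 - 1043132*√2614743786720621662/930720307591456410773097380749309 ≈ -2.7490e-14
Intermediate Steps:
r = -17437806 (r = 9*(-1937534) = -17437806)
G = √2614743786720621662/1406458 (G = √(1321830 - 1/1406458) = √(1859098378139/1406458) = √2614743786720621662/1406458 ≈ 1149.7)
1/((2363557 - 277293)*(r + G) - 8724449) = 1/((2363557 - 277293)*(-17437806 + √2614743786720621662/1406458) - 8724449) = 1/(2086264*(-17437806 + √2614743786720621662/1406458) - 8724449) = 1/((-36379866896784 + 1043132*√2614743786720621662/703229) - 8724449) = 1/(-36379875621233 + 1043132*√2614743786720621662/703229)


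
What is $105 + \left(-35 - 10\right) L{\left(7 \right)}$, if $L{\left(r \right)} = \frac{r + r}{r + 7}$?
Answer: $60$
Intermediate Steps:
$L{\left(r \right)} = \frac{2 r}{7 + r}$
$105 + \left(-35 - 10\right) L{\left(7 \right)} = 105 + \left(-35 - 10\right) 2 \cdot 7 \frac{1}{7 + 7} = 105 + \left(-35 - 10\right) 2 \cdot 7 \cdot \frac{1}{14} = 105 - 45 \cdot 2 \cdot 7 \cdot \frac{1}{14} = 105 - 45 = 60$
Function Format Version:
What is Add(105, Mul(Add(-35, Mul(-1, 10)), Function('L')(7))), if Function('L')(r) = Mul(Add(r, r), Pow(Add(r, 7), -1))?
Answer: 60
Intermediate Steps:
Function('L')(r) = Mul(2, r, Pow(Add(7, r), -1)) (Function('L')(r) = Mul(Mul(2, r), Pow(Add(7, r), -1)) = Mul(2, r, Pow(Add(7, r), -1)))
Add(105, Mul(Add(-35, Mul(-1, 10)), Function('L')(7))) = Add(105, Mul(Add(-35, Mul(-1, 10)), Mul(2, 7, Pow(Add(7, 7), -1)))) = Add(105, Mul(Add(-35, -10), Mul(2, 7, Pow(14, -1)))) = Add(105, Mul(-45, Mul(2, 7, Rational(1, 14)))) = Add(105, Mul(-45, 1)) = Add(105, -45) = 60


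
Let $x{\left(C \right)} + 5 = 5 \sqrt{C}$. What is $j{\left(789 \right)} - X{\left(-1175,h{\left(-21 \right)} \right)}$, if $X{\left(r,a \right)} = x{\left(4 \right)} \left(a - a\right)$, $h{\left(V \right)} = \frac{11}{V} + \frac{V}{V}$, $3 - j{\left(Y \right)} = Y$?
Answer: $-786$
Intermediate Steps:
$j{\left(Y \right)} = 3 - Y$
$x{\left(C \right)} = -5 + 5 \sqrt{C}$
$h{\left(V \right)} = 1 + \frac{11}{V}$ ($h{\left(V \right)} = \frac{11}{V} + 1 = 1 + \frac{11}{V}$)
$X{\left(r,a \right)} = 0$ ($X{\left(r,a \right)} = \left(-5 + 5 \sqrt{4}\right) \left(a - a\right) = \left(-5 + 5 \cdot 2\right) 0 = \left(-5 + 10\right) 0 = 5 \cdot 0 = 0$)
$j{\left(789 \right)} - X{\left(-1175,h{\left(-21 \right)} \right)} = \left(3 - 789\right) - 0 = \left(3 - 789\right) + 0 = -786 + 0 = -786$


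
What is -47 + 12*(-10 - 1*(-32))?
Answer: 217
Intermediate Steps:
-47 + 12*(-10 - 1*(-32)) = -47 + 12*(-10 + 32) = -47 + 12*22 = -47 + 264 = 217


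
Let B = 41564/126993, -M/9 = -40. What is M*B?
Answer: 4987680/42331 ≈ 117.83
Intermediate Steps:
M = 360 (M = -9*(-40) = 360)
B = 41564/126993 (B = 41564*(1/126993) = 41564/126993 ≈ 0.32729)
M*B = 360*(41564/126993) = 4987680/42331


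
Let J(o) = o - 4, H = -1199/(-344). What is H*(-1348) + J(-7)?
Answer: -405009/86 ≈ -4709.4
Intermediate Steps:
H = 1199/344 (H = -1199*(-1/344) = 1199/344 ≈ 3.4855)
J(o) = -4 + o
H*(-1348) + J(-7) = (1199/344)*(-1348) + (-4 - 7) = -404063/86 - 11 = -405009/86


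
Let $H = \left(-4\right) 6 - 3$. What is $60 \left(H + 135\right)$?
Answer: $6480$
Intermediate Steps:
$H = -27$ ($H = -24 - 3 = -27$)
$60 \left(H + 135\right) = 60 \left(-27 + 135\right) = 60 \cdot 108 = 6480$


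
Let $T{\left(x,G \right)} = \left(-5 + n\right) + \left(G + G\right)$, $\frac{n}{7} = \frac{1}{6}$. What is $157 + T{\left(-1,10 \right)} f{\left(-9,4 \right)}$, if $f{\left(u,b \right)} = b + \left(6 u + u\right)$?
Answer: $- \frac{4781}{6} \approx -796.83$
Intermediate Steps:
$n = \frac{7}{6} \approx 1.1667$
$T{\left(x,G \right)} = - \frac{23}{6} + 2 G$ ($T{\left(x,G \right)} = \left(-5 + \frac{7}{6}\right) + \left(G + G\right) = - \frac{23}{6} + 2 G$)
$f{\left(u,b \right)} = b + 7 u$
$157 + T{\left(-1,10 \right)} f{\left(-9,4 \right)} = 157 + \left(- \frac{23}{6} + 2 \cdot 10\right) \left(4 + 7 \left(-9\right)\right) = 157 + \left(- \frac{23}{6} + 20\right) \left(4 - 63\right) = 157 + \frac{97}{6} \left(-59\right) = 157 - \frac{5723}{6} = - \frac{4781}{6}$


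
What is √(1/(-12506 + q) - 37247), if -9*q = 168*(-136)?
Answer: I*√33303645449894/29902 ≈ 192.99*I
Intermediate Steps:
q = 7616/3 (q = -56*(-136)/3 = -⅑*(-22848) = 7616/3 ≈ 2538.7)
√(1/(-12506 + q) - 37247) = √(1/(-12506 + 7616/3) - 37247) = √(1/(-29902/3) - 37247) = √(-3/29902 - 37247) = √(-1113759797/29902) = I*√33303645449894/29902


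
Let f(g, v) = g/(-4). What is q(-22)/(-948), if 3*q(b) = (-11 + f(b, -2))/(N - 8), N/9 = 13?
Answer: 11/619992 ≈ 1.7742e-5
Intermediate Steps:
f(g, v) = -g/4 (f(g, v) = g*(-1/4) = -g/4)
N = 117 (N = 9*13 = 117)
q(b) = -11/327 - b/1308 (q(b) = ((-11 - b/4)/(117 - 8))/3 = ((-11 - b/4)/109)/3 = ((-11 - b/4)*(1/109))/3 = (-11/109 - b/436)/3 = -11/327 - b/1308)
q(-22)/(-948) = (-11/327 - 1/1308*(-22))/(-948) = (-11/327 + 11/654)*(-1/948) = -11/654*(-1/948) = 11/619992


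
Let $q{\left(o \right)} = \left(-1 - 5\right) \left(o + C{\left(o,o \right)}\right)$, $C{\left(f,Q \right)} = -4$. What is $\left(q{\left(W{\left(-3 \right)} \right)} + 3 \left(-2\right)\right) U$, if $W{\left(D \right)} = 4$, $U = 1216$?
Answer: $-7296$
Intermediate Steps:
$q{\left(o \right)} = 24 - 6 o$ ($q{\left(o \right)} = \left(-1 - 5\right) \left(o - 4\right) = - 6 \left(-4 + o\right) = 24 - 6 o$)
$\left(q{\left(W{\left(-3 \right)} \right)} + 3 \left(-2\right)\right) U = \left(\left(24 - 24\right) + 3 \left(-2\right)\right) 1216 = \left(\left(24 - 24\right) - 6\right) 1216 = \left(0 - 6\right) 1216 = \left(-6\right) 1216 = -7296$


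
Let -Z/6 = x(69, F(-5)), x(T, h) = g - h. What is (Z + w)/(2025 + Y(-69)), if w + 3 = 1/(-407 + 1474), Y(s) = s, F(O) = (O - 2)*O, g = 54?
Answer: -62419/1043526 ≈ -0.059815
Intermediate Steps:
F(O) = O*(-2 + O) (F(O) = (-2 + O)*O = O*(-2 + O))
x(T, h) = 54 - h
w = -3200/1067 (w = -3 + 1/(-407 + 1474) = -3 + 1/1067 = -3200/1067 ≈ -2.9991)
Z = -114 (Z = -6*(54 - (-5)*(-2 - 5)) = -6*(54 - (-5)*(-7)) = -6*(54 - 1*35) = -6*(54 - 35) = -6*19 = -114)
(Z + w)/(2025 + Y(-69)) = (-114 - 3200/1067)/(2025 - 69) = -124838/1067/1956 = -124838/1067*1/1956 = -62419/1043526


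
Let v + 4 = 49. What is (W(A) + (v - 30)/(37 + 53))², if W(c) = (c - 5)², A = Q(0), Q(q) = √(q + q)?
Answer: 22801/36 ≈ 633.36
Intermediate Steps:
v = 45 (v = -4 + 49 = 45)
Q(q) = √2*√q (Q(q) = √(2*q) = √2*√q)
A = 0 (A = √2*√0 = √2*0 = 0)
W(c) = (-5 + c)²
(W(A) + (v - 30)/(37 + 53))² = ((-5 + 0)² + (45 - 30)/(37 + 53))² = ((-5)² + 15/90)² = (25 + 15*(1/90))² = (25 + ⅙)² = (151/6)² = 22801/36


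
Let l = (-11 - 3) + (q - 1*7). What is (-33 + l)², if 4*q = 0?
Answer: 2916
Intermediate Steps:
q = 0 (q = (¼)*0 = 0)
l = -21 (l = (-11 - 3) + (0 - 1*7) = -14 + (0 - 7) = -14 - 7 = -21)
(-33 + l)² = (-33 - 21)² = (-54)² = 2916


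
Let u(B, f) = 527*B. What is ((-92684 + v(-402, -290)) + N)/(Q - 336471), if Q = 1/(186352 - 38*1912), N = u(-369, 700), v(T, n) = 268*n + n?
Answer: 41516890272/38255406815 ≈ 1.0853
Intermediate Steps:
v(T, n) = 269*n
N = -194463 (N = 527*(-369) = -194463)
Q = 1/113696 (Q = 1/(186352 - 72656) = 1/113696 ≈ 8.7954e-6)
((-92684 + v(-402, -290)) + N)/(Q - 336471) = ((-92684 + 269*(-290)) - 194463)/(1/113696 - 336471) = ((-92684 - 78010) - 194463)/(-38255406815/113696) = (-170694 - 194463)*(-113696/38255406815) = -365157*(-113696/38255406815) = 41516890272/38255406815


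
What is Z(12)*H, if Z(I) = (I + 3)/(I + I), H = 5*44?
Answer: 275/2 ≈ 137.50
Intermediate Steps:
H = 220
Z(I) = (3 + I)/(2*I) (Z(I) = (3 + I)/((2*I)) = (3 + I)*(1/(2*I)) = (3 + I)/(2*I))
Z(12)*H = ((1/2)*(3 + 12)/12)*220 = ((1/2)*(1/12)*15)*220 = (5/8)*220 = 275/2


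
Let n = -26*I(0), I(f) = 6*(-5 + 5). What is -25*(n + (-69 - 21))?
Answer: 2250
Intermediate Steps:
I(f) = 0 (I(f) = 6*0 = 0)
n = 0 (n = -26*0 = 0)
-25*(n + (-69 - 21)) = -25*(0 + (-69 - 21)) = -25*(0 - 90) = -25*(-90) = 2250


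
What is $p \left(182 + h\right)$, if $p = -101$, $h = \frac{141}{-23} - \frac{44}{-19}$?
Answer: $- \frac{7864567}{437} \approx -17997.0$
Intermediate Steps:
$h = - \frac{1667}{437}$ ($h = 141 \left(- \frac{1}{23}\right) - - \frac{44}{19} = - \frac{141}{23} + \frac{44}{19} = - \frac{1667}{437} \approx -3.8146$)
$p \left(182 + h\right) = - 101 \left(182 - \frac{1667}{437}\right) = \left(-101\right) \frac{77867}{437} = - \frac{7864567}{437}$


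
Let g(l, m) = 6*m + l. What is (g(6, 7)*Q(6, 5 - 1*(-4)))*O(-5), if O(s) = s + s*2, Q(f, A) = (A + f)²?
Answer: -162000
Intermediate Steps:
O(s) = 3*s (O(s) = s + 2*s = 3*s)
g(l, m) = l + 6*m
(g(6, 7)*Q(6, 5 - 1*(-4)))*O(-5) = ((6 + 6*7)*((5 - 1*(-4)) + 6)²)*(3*(-5)) = ((6 + 42)*((5 + 4) + 6)²)*(-15) = (48*(9 + 6)²)*(-15) = (48*15²)*(-15) = (48*225)*(-15) = 10800*(-15) = -162000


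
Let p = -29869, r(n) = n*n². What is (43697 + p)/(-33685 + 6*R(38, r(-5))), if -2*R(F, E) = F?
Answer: -13828/33799 ≈ -0.40912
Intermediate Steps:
r(n) = n³
R(F, E) = -F/2
(43697 + p)/(-33685 + 6*R(38, r(-5))) = (43697 - 29869)/(-33685 + 6*(-½*38)) = 13828/(-33685 + 6*(-19)) = 13828/(-33685 - 114) = 13828/(-33799) = 13828*(-1/33799) = -13828/33799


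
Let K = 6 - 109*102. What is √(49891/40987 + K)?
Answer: I*√18665383603511/40987 ≈ 105.41*I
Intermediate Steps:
K = -11112 (K = 6 - 11118 = -11112)
√(49891/40987 + K) = √(49891/40987 - 11112) = √(-455397653/40987) = I*√18665383603511/40987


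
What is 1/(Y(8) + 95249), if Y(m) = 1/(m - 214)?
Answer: 206/19621293 ≈ 1.0499e-5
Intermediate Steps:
Y(m) = 1/(-214 + m)
1/(Y(8) + 95249) = 1/(1/(-214 + 8) + 95249) = 1/(1/(-206) + 95249) = 1/(-1/206 + 95249) = 1/(19621293/206) = 206/19621293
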